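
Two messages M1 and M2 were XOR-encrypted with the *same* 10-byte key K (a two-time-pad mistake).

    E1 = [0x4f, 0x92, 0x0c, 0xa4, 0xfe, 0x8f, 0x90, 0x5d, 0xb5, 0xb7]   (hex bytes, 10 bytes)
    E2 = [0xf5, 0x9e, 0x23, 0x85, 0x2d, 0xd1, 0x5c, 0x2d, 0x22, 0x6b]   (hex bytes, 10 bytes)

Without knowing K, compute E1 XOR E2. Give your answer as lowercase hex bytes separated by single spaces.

ba 0c 2f 21 d3 5e cc 70 97 dc

E1 ⊕ E2 = (M1 ⊕ K) ⊕ (M2 ⊕ K) = M1 ⊕ M2 — the shared key cancels under XOR.
4f XOR f5 = ba
92 XOR 9e = 0c
0c XOR 23 = 2f
a4 XOR 85 = 21
fe XOR 2d = d3
8f XOR d1 = 5e
90 XOR 5c = cc
5d XOR 2d = 70
b5 XOR 22 = 97
b7 XOR 6b = dc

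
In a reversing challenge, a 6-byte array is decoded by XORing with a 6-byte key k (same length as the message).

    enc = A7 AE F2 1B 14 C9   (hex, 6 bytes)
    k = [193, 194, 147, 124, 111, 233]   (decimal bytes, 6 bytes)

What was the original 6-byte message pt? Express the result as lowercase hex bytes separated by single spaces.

66 6c 61 67 7b 20

XOR is its own inverse, so applying the key byte-wise gives the result directly.
167 ^ 193 = 102
174 ^ 194 = 108
242 ^ 147 =  97
 27 ^ 124 = 103
 20 ^ 111 = 123
201 ^ 233 =  32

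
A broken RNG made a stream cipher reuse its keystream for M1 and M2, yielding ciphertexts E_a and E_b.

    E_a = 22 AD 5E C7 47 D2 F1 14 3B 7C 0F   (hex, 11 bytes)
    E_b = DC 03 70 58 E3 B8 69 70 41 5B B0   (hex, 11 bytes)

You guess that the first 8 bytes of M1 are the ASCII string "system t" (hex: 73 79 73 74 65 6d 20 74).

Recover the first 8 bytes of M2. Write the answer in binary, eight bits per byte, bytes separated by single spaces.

First, E_a ⊕ E_b = (M1 ⊕ K) ⊕ (M2 ⊕ K) = M1 ⊕ M2, so the key drops out. Then M2 = (M1 ⊕ M2) ⊕ M1 over the first 8 bytes.
byte 0: (22 ⊕ dc) ⊕ 73 = fe ⊕ 73 = 8d
byte 1: (ad ⊕ 03) ⊕ 79 = ae ⊕ 79 = d7
byte 2: (5e ⊕ 70) ⊕ 73 = 2e ⊕ 73 = 5d
byte 3: (c7 ⊕ 58) ⊕ 74 = 9f ⊕ 74 = eb
byte 4: (47 ⊕ e3) ⊕ 65 = a4 ⊕ 65 = c1
byte 5: (d2 ⊕ b8) ⊕ 6d = 6a ⊕ 6d = 07
byte 6: (f1 ⊕ 69) ⊕ 20 = 98 ⊕ 20 = b8
byte 7: (14 ⊕ 70) ⊕ 74 = 64 ⊕ 74 = 10

10001101 11010111 01011101 11101011 11000001 00000111 10111000 00010000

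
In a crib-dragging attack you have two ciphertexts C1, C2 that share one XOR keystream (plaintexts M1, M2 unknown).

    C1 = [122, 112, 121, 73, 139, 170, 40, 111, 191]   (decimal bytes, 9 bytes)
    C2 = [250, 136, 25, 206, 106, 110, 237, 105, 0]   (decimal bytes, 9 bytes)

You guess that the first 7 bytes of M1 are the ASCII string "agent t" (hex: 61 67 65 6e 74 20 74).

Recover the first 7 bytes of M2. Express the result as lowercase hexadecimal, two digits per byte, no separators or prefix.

First, C1 ⊕ C2 = (M1 ⊕ K) ⊕ (M2 ⊕ K) = M1 ⊕ M2, so the key drops out. Then M2 = (M1 ⊕ M2) ⊕ M1 over the first 7 bytes.
byte 0: (7a XOR fa) XOR 61 = 80 XOR 61 = e1
byte 1: (70 XOR 88) XOR 67 = f8 XOR 67 = 9f
byte 2: (79 XOR 19) XOR 65 = 60 XOR 65 = 05
byte 3: (49 XOR ce) XOR 6e = 87 XOR 6e = e9
byte 4: (8b XOR 6a) XOR 74 = e1 XOR 74 = 95
byte 5: (aa XOR 6e) XOR 20 = c4 XOR 20 = e4
byte 6: (28 XOR ed) XOR 74 = c5 XOR 74 = b1

e19f05e995e4b1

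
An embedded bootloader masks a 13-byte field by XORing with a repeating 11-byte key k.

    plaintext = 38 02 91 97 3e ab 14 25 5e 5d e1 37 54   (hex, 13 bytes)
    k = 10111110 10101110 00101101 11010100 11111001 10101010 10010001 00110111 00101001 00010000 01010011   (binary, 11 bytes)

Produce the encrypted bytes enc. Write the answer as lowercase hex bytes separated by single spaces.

86 ac bc 43 c7 01 85 12 77 4d b2 89 fa

The 11-byte key repeats, so the effective keystream is be ae 2d d4 f9 aa 91 37 29 10 53 be ae.
byte 0: 38 XOR be = 86
byte 1: 02 XOR ae = ac
byte 2: 91 XOR 2d = bc
byte 3: 97 XOR d4 = 43
byte 4: 3e XOR f9 = c7
byte 5: ab XOR aa = 01
byte 6: 14 XOR 91 = 85
byte 7: 25 XOR 37 = 12
byte 8: 5e XOR 29 = 77
byte 9: 5d XOR 10 = 4d
byte 10: e1 XOR 53 = b2
byte 11: 37 XOR be = 89
byte 12: 54 XOR ae = fa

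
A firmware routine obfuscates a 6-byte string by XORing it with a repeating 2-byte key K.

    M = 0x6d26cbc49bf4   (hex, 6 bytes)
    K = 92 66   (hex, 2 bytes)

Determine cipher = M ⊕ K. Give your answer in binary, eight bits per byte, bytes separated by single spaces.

11111111 01000000 01011001 10100010 00001001 10010010

The 2-byte key repeats, so the effective keystream is 92 66 92 66 92 66.
byte 0: 01101101 XOR 10010010 = 11111111
byte 1: 00100110 XOR 01100110 = 01000000
byte 2: 11001011 XOR 10010010 = 01011001
byte 3: 11000100 XOR 01100110 = 10100010
byte 4: 10011011 XOR 10010010 = 00001001
byte 5: 11110100 XOR 01100110 = 10010010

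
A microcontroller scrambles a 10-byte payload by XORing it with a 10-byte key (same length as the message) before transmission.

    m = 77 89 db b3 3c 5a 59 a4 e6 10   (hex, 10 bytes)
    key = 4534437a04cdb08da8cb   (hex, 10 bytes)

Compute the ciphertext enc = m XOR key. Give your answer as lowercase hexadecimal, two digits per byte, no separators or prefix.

32bd98c93897e9294edb

XOR is its own inverse, so applying the key byte-wise gives the result directly.
byte 0: 119 xor  69 =  50
byte 1: 137 xor  52 = 189
byte 2: 219 xor  67 = 152
byte 3: 179 xor 122 = 201
byte 4:  60 xor   4 =  56
byte 5:  90 xor 205 = 151
byte 6:  89 xor 176 = 233
byte 7: 164 xor 141 =  41
byte 8: 230 xor 168 =  78
byte 9:  16 xor 203 = 219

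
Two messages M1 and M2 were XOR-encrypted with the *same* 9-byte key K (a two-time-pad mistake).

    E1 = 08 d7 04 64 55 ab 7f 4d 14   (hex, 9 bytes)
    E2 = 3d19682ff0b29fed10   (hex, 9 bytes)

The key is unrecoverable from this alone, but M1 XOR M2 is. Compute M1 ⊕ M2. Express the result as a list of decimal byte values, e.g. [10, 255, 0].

[53, 206, 108, 75, 165, 25, 224, 160, 4]

E1 ⊕ E2 = (M1 ⊕ K) ⊕ (M2 ⊕ K) = M1 ⊕ M2 — the shared key cancels under XOR.
00001000 ^ 00111101 = 00110101
11010111 ^ 00011001 = 11001110
00000100 ^ 01101000 = 01101100
01100100 ^ 00101111 = 01001011
01010101 ^ 11110000 = 10100101
10101011 ^ 10110010 = 00011001
01111111 ^ 10011111 = 11100000
01001101 ^ 11101101 = 10100000
00010100 ^ 00010000 = 00000100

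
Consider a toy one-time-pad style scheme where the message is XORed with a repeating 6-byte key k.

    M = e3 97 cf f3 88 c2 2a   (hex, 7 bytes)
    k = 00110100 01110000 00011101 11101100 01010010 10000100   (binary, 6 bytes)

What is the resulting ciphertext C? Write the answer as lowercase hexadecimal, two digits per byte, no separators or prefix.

The 6-byte key repeats, so the effective keystream is 34 70 1d ec 52 84 34.
byte 0: e3 XOR 34 = d7
byte 1: 97 XOR 70 = e7
byte 2: cf XOR 1d = d2
byte 3: f3 XOR ec = 1f
byte 4: 88 XOR 52 = da
byte 5: c2 XOR 84 = 46
byte 6: 2a XOR 34 = 1e

d7e7d21fda461e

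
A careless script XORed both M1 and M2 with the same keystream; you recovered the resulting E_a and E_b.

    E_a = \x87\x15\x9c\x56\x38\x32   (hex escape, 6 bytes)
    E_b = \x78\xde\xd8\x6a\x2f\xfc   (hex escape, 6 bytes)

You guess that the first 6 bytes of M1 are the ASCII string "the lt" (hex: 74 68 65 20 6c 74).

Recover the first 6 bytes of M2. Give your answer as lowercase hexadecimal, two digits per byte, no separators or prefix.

8ba3211c7bba

First, E_a ⊕ E_b = (M1 ⊕ K) ⊕ (M2 ⊕ K) = M1 ⊕ M2, so the key drops out. Then M2 = (M1 ⊕ M2) ⊕ M1 over the first 6 bytes.
byte 0: (87 XOR 78) XOR 74 = ff XOR 74 = 8b
byte 1: (15 XOR de) XOR 68 = cb XOR 68 = a3
byte 2: (9c XOR d8) XOR 65 = 44 XOR 65 = 21
byte 3: (56 XOR 6a) XOR 20 = 3c XOR 20 = 1c
byte 4: (38 XOR 2f) XOR 6c = 17 XOR 6c = 7b
byte 5: (32 XOR fc) XOR 74 = ce XOR 74 = ba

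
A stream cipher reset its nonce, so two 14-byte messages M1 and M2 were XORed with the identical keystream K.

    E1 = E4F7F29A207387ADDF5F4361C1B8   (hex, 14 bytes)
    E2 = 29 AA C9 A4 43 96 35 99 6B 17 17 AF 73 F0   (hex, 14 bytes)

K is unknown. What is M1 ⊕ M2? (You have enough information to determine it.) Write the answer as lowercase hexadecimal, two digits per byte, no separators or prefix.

E1 ⊕ E2 = (M1 ⊕ K) ⊕ (M2 ⊕ K) = M1 ⊕ M2 — the shared key cancels under XOR.
11100100 XOR 00101001 = 11001101
11110111 XOR 10101010 = 01011101
11110010 XOR 11001001 = 00111011
10011010 XOR 10100100 = 00111110
00100000 XOR 01000011 = 01100011
01110011 XOR 10010110 = 11100101
10000111 XOR 00110101 = 10110010
10101101 XOR 10011001 = 00110100
11011111 XOR 01101011 = 10110100
01011111 XOR 00010111 = 01001000
01000011 XOR 00010111 = 01010100
01100001 XOR 10101111 = 11001110
11000001 XOR 01110011 = 10110010
10111000 XOR 11110000 = 01001000

cd5d3b3e63e5b234b44854ceb248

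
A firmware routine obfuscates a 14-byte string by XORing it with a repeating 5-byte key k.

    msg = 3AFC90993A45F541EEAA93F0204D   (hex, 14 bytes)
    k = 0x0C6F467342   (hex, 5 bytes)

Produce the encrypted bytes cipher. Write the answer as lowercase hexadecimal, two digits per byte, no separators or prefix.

The 5-byte key repeats, so the effective keystream is 0c 6f 46 73 42 0c 6f 46 73 42 0c 6f 46 73.
byte 0: 00111010 XOR 00001100 = 00110110
byte 1: 11111100 XOR 01101111 = 10010011
byte 2: 10010000 XOR 01000110 = 11010110
byte 3: 10011001 XOR 01110011 = 11101010
byte 4: 00111010 XOR 01000010 = 01111000
byte 5: 01000101 XOR 00001100 = 01001001
byte 6: 11110101 XOR 01101111 = 10011010
byte 7: 01000001 XOR 01000110 = 00000111
byte 8: 11101110 XOR 01110011 = 10011101
byte 9: 10101010 XOR 01000010 = 11101000
byte 10: 10010011 XOR 00001100 = 10011111
byte 11: 11110000 XOR 01101111 = 10011111
byte 12: 00100000 XOR 01000110 = 01100110
byte 13: 01001101 XOR 01110011 = 00111110

3693d6ea78499a079de89f9f663e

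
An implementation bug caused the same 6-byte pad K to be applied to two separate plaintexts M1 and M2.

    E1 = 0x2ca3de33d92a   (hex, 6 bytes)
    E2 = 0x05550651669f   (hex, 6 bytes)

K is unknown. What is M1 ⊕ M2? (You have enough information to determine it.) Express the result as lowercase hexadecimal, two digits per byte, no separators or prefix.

E1 ⊕ E2 = (M1 ⊕ K) ⊕ (M2 ⊕ K) = M1 ⊕ M2 — the shared key cancels under XOR.
byte 0: 00101100 XOR 00000101 = 00101001
byte 1: 10100011 XOR 01010101 = 11110110
byte 2: 11011110 XOR 00000110 = 11011000
byte 3: 00110011 XOR 01010001 = 01100010
byte 4: 11011001 XOR 01100110 = 10111111
byte 5: 00101010 XOR 10011111 = 10110101

29f6d862bfb5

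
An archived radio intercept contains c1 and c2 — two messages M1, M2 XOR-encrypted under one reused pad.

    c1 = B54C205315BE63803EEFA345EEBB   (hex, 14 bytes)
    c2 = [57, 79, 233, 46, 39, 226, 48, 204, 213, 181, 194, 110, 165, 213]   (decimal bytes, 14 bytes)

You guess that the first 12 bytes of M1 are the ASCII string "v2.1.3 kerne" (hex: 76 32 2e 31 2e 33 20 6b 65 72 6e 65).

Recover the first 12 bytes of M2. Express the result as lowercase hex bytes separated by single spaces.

First, c1 ⊕ c2 = (M1 ⊕ K) ⊕ (M2 ⊕ K) = M1 ⊕ M2, so the key drops out. Then M2 = (M1 ⊕ M2) ⊕ M1 over the first 12 bytes.
byte 0: (b5 XOR 39) XOR 76 = 8c XOR 76 = fa
byte 1: (4c XOR 4f) XOR 32 = 03 XOR 32 = 31
byte 2: (20 XOR e9) XOR 2e = c9 XOR 2e = e7
byte 3: (53 XOR 2e) XOR 31 = 7d XOR 31 = 4c
byte 4: (15 XOR 27) XOR 2e = 32 XOR 2e = 1c
byte 5: (be XOR e2) XOR 33 = 5c XOR 33 = 6f
byte 6: (63 XOR 30) XOR 20 = 53 XOR 20 = 73
byte 7: (80 XOR cc) XOR 6b = 4c XOR 6b = 27
byte 8: (3e XOR d5) XOR 65 = eb XOR 65 = 8e
byte 9: (ef XOR b5) XOR 72 = 5a XOR 72 = 28
byte 10: (a3 XOR c2) XOR 6e = 61 XOR 6e = 0f
byte 11: (45 XOR 6e) XOR 65 = 2b XOR 65 = 4e

fa 31 e7 4c 1c 6f 73 27 8e 28 0f 4e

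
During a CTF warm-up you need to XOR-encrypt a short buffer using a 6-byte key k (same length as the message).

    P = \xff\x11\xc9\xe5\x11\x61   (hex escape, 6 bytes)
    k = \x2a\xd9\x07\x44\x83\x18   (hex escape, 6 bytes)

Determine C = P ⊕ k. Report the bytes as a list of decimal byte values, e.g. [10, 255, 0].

[213, 200, 206, 161, 146, 121]

byte 0: ff XOR 2a = d5
byte 1: 11 XOR d9 = c8
byte 2: c9 XOR 07 = ce
byte 3: e5 XOR 44 = a1
byte 4: 11 XOR 83 = 92
byte 5: 61 XOR 18 = 79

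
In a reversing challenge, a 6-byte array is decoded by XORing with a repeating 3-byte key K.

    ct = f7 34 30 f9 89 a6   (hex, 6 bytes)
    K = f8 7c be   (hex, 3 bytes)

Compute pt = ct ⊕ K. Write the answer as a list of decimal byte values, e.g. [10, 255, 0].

[15, 72, 142, 1, 245, 24]

The 3-byte key repeats, so the effective keystream is f8 7c be f8 7c be.
byte 0: 247 ⊕ 248 =  15
byte 1:  52 ⊕ 124 =  72
byte 2:  48 ⊕ 190 = 142
byte 3: 249 ⊕ 248 =   1
byte 4: 137 ⊕ 124 = 245
byte 5: 166 ⊕ 190 =  24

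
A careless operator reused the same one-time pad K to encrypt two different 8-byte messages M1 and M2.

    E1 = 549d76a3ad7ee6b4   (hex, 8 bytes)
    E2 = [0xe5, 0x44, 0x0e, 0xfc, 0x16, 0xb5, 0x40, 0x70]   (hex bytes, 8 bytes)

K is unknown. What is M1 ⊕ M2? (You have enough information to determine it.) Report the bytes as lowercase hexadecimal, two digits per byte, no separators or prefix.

E1 ⊕ E2 = (M1 ⊕ K) ⊕ (M2 ⊕ K) = M1 ⊕ M2 — the shared key cancels under XOR.
byte 0: 01010100 ^ 11100101 = 10110001
byte 1: 10011101 ^ 01000100 = 11011001
byte 2: 01110110 ^ 00001110 = 01111000
byte 3: 10100011 ^ 11111100 = 01011111
byte 4: 10101101 ^ 00010110 = 10111011
byte 5: 01111110 ^ 10110101 = 11001011
byte 6: 11100110 ^ 01000000 = 10100110
byte 7: 10110100 ^ 01110000 = 11000100

b1d9785fbbcba6c4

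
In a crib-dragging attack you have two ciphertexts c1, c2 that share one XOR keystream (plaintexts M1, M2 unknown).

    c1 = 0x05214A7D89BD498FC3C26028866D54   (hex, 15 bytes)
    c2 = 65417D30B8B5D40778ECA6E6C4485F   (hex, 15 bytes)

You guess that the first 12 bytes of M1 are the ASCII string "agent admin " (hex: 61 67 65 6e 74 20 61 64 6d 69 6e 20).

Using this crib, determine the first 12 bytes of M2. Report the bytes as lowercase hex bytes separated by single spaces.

01 07 52 23 45 28 fc ec d6 47 a8 ee

First, c1 ⊕ c2 = (M1 ⊕ K) ⊕ (M2 ⊕ K) = M1 ⊕ M2, so the key drops out. Then M2 = (M1 ⊕ M2) ⊕ M1 over the first 12 bytes.
byte 0: (05 ^ 65) ^ 61 = 60 ^ 61 = 01
byte 1: (21 ^ 41) ^ 67 = 60 ^ 67 = 07
byte 2: (4a ^ 7d) ^ 65 = 37 ^ 65 = 52
byte 3: (7d ^ 30) ^ 6e = 4d ^ 6e = 23
byte 4: (89 ^ b8) ^ 74 = 31 ^ 74 = 45
byte 5: (bd ^ b5) ^ 20 = 08 ^ 20 = 28
byte 6: (49 ^ d4) ^ 61 = 9d ^ 61 = fc
byte 7: (8f ^ 07) ^ 64 = 88 ^ 64 = ec
byte 8: (c3 ^ 78) ^ 6d = bb ^ 6d = d6
byte 9: (c2 ^ ec) ^ 69 = 2e ^ 69 = 47
byte 10: (60 ^ a6) ^ 6e = c6 ^ 6e = a8
byte 11: (28 ^ e6) ^ 20 = ce ^ 20 = ee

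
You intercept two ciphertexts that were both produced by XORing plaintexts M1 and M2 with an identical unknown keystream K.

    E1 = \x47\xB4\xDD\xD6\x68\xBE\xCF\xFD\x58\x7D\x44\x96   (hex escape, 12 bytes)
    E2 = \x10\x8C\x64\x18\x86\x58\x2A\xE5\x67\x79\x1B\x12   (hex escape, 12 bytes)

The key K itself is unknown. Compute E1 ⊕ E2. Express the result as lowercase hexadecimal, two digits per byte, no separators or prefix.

E1 ⊕ E2 = (M1 ⊕ K) ⊕ (M2 ⊕ K) = M1 ⊕ M2 — the shared key cancels under XOR.
byte 0: 01000111 xor 00010000 = 01010111
byte 1: 10110100 xor 10001100 = 00111000
byte 2: 11011101 xor 01100100 = 10111001
byte 3: 11010110 xor 00011000 = 11001110
byte 4: 01101000 xor 10000110 = 11101110
byte 5: 10111110 xor 01011000 = 11100110
byte 6: 11001111 xor 00101010 = 11100101
byte 7: 11111101 xor 11100101 = 00011000
byte 8: 01011000 xor 01100111 = 00111111
byte 9: 01111101 xor 01111001 = 00000100
byte 10: 01000100 xor 00011011 = 01011111
byte 11: 10010110 xor 00010010 = 10000100

5738b9ceeee6e5183f045f84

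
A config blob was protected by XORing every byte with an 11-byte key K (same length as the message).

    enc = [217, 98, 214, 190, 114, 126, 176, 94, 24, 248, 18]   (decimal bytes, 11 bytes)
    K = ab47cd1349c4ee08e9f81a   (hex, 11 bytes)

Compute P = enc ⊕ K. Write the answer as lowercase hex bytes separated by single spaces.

72 25 1b ad 3b ba 5e 56 f1 00 08

XOR is its own inverse, so applying the key byte-wise gives the result directly.
byte 0: d9 xor ab = 72
byte 1: 62 xor 47 = 25
byte 2: d6 xor cd = 1b
byte 3: be xor 13 = ad
byte 4: 72 xor 49 = 3b
byte 5: 7e xor c4 = ba
byte 6: b0 xor ee = 5e
byte 7: 5e xor 08 = 56
byte 8: 18 xor e9 = f1
byte 9: f8 xor f8 = 00
byte 10: 12 xor 1a = 08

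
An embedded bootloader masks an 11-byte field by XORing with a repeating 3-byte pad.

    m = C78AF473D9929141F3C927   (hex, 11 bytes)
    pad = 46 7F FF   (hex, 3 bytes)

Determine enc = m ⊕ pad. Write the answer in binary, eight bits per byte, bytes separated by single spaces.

The 3-byte key repeats, so the effective keystream is 46 7f ff 46 7f ff 46 7f ff 46 7f.
byte 0: 199 ^  70 = 129
byte 1: 138 ^ 127 = 245
byte 2: 244 ^ 255 =  11
byte 3: 115 ^  70 =  53
byte 4: 217 ^ 127 = 166
byte 5: 146 ^ 255 = 109
byte 6: 145 ^  70 = 215
byte 7:  65 ^ 127 =  62
byte 8: 243 ^ 255 =  12
byte 9: 201 ^  70 = 143
byte 10:  39 ^ 127 =  88

10000001 11110101 00001011 00110101 10100110 01101101 11010111 00111110 00001100 10001111 01011000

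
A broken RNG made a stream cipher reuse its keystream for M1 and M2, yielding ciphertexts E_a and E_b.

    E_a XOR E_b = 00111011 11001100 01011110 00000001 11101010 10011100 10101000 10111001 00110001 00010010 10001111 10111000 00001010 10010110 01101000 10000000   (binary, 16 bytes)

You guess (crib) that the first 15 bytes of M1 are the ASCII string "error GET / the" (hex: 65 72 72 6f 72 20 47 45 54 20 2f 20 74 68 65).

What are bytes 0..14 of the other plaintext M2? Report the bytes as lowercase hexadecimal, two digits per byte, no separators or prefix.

Since E_a ⊕ E_b = M1 ⊕ M2, XORing with the guessed M1 bytes yields the corresponding M2 bytes: M2 = (E_a ⊕ E_b) ⊕ M1.
3b ^ 65 = 5e
cc ^ 72 = be
5e ^ 72 = 2c
01 ^ 6f = 6e
ea ^ 72 = 98
9c ^ 20 = bc
a8 ^ 47 = ef
b9 ^ 45 = fc
31 ^ 54 = 65
12 ^ 20 = 32
8f ^ 2f = a0
b8 ^ 20 = 98
0a ^ 74 = 7e
96 ^ 68 = fe
68 ^ 65 = 0d

5ebe2c6e98bceffc6532a0987efe0d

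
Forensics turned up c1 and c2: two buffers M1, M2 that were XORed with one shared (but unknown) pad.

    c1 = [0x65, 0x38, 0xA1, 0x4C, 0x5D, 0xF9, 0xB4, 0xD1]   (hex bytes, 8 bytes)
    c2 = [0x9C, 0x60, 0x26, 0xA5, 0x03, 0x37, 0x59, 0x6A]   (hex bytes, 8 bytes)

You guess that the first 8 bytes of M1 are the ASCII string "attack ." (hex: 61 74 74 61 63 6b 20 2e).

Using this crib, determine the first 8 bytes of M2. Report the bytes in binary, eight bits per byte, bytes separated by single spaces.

First, c1 ⊕ c2 = (M1 ⊕ K) ⊕ (M2 ⊕ K) = M1 ⊕ M2, so the key drops out. Then M2 = (M1 ⊕ M2) ⊕ M1 over the first 8 bytes.
byte 0: (65 XOR 9c) XOR 61 = f9 XOR 61 = 98
byte 1: (38 XOR 60) XOR 74 = 58 XOR 74 = 2c
byte 2: (a1 XOR 26) XOR 74 = 87 XOR 74 = f3
byte 3: (4c XOR a5) XOR 61 = e9 XOR 61 = 88
byte 4: (5d XOR 03) XOR 63 = 5e XOR 63 = 3d
byte 5: (f9 XOR 37) XOR 6b = ce XOR 6b = a5
byte 6: (b4 XOR 59) XOR 20 = ed XOR 20 = cd
byte 7: (d1 XOR 6a) XOR 2e = bb XOR 2e = 95

10011000 00101100 11110011 10001000 00111101 10100101 11001101 10010101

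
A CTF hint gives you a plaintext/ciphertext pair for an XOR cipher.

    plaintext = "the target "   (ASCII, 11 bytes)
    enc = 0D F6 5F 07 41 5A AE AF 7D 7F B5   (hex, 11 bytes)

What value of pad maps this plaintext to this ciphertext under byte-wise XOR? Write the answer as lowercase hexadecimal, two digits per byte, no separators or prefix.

Since enc = plaintext ⊕ pad, XORing both sides with plaintext gives pad = plaintext ⊕ enc.
74 xor 0d = 79
68 xor f6 = 9e
65 xor 5f = 3a
20 xor 07 = 27
74 xor 41 = 35
61 xor 5a = 3b
72 xor ae = dc
67 xor af = c8
65 xor 7d = 18
74 xor 7f = 0b
20 xor b5 = 95

799e3a27353bdcc8180b95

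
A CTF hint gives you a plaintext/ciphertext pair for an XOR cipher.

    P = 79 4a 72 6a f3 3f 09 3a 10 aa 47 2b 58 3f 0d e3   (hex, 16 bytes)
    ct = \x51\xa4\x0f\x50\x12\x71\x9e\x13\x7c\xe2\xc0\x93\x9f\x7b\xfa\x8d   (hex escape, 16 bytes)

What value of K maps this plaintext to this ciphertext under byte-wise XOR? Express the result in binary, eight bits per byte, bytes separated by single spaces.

00101000 11101110 01111101 00111010 11100001 01001110 10010111 00101001 01101100 01001000 10000111 10111000 11000111 01000100 11110111 01101110

Since ct = P ⊕ K, XORing both sides with P gives K = P ⊕ ct.
79 xor 51 = 28
4a xor a4 = ee
72 xor 0f = 7d
6a xor 50 = 3a
f3 xor 12 = e1
3f xor 71 = 4e
09 xor 9e = 97
3a xor 13 = 29
10 xor 7c = 6c
aa xor e2 = 48
47 xor c0 = 87
2b xor 93 = b8
58 xor 9f = c7
3f xor 7b = 44
0d xor fa = f7
e3 xor 8d = 6e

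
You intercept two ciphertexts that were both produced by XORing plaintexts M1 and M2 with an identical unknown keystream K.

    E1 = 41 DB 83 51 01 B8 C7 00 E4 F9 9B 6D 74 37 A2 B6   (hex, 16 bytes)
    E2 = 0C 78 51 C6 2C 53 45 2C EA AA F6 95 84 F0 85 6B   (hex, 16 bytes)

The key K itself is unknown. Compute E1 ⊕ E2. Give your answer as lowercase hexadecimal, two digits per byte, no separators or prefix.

4da3d2972deb822c0e536df8f0c727dd

E1 ⊕ E2 = (M1 ⊕ K) ⊕ (M2 ⊕ K) = M1 ⊕ M2 — the shared key cancels under XOR.
41 XOR 0c = 4d
db XOR 78 = a3
83 XOR 51 = d2
51 XOR c6 = 97
01 XOR 2c = 2d
b8 XOR 53 = eb
c7 XOR 45 = 82
00 XOR 2c = 2c
e4 XOR ea = 0e
f9 XOR aa = 53
9b XOR f6 = 6d
6d XOR 95 = f8
74 XOR 84 = f0
37 XOR f0 = c7
a2 XOR 85 = 27
b6 XOR 6b = dd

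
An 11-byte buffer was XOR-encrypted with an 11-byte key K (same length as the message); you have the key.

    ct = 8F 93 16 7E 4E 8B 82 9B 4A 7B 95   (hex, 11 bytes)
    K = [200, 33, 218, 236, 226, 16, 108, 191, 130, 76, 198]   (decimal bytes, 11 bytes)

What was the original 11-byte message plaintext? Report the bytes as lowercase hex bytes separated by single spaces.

byte 0: 10001111 ⊕ 11001000 = 01000111
byte 1: 10010011 ⊕ 00100001 = 10110010
byte 2: 00010110 ⊕ 11011010 = 11001100
byte 3: 01111110 ⊕ 11101100 = 10010010
byte 4: 01001110 ⊕ 11100010 = 10101100
byte 5: 10001011 ⊕ 00010000 = 10011011
byte 6: 10000010 ⊕ 01101100 = 11101110
byte 7: 10011011 ⊕ 10111111 = 00100100
byte 8: 01001010 ⊕ 10000010 = 11001000
byte 9: 01111011 ⊕ 01001100 = 00110111
byte 10: 10010101 ⊕ 11000110 = 01010011

47 b2 cc 92 ac 9b ee 24 c8 37 53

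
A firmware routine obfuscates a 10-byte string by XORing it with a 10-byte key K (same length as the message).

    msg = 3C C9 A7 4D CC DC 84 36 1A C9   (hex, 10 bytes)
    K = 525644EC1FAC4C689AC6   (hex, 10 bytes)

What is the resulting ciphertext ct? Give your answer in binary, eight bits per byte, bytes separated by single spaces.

XOR is its own inverse, so applying the key byte-wise gives the result directly.
00111100 ⊕ 01010010 = 01101110
11001001 ⊕ 01010110 = 10011111
10100111 ⊕ 01000100 = 11100011
01001101 ⊕ 11101100 = 10100001
11001100 ⊕ 00011111 = 11010011
11011100 ⊕ 10101100 = 01110000
10000100 ⊕ 01001100 = 11001000
00110110 ⊕ 01101000 = 01011110
00011010 ⊕ 10011010 = 10000000
11001001 ⊕ 11000110 = 00001111

01101110 10011111 11100011 10100001 11010011 01110000 11001000 01011110 10000000 00001111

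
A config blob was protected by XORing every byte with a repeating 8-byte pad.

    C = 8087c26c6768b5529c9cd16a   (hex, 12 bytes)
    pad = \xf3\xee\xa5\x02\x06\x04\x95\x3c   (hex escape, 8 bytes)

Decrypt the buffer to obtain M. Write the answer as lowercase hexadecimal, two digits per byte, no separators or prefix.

The 8-byte key repeats, so the effective keystream is f3 ee a5 02 06 04 95 3c f3 ee a5 02.
byte 0: 80 XOR f3 = 73
byte 1: 87 XOR ee = 69
byte 2: c2 XOR a5 = 67
byte 3: 6c XOR 02 = 6e
byte 4: 67 XOR 06 = 61
byte 5: 68 XOR 04 = 6c
byte 6: b5 XOR 95 = 20
byte 7: 52 XOR 3c = 6e
byte 8: 9c XOR f3 = 6f
byte 9: 9c XOR ee = 72
byte 10: d1 XOR a5 = 74
byte 11: 6a XOR 02 = 68

7369676e616c206e6f727468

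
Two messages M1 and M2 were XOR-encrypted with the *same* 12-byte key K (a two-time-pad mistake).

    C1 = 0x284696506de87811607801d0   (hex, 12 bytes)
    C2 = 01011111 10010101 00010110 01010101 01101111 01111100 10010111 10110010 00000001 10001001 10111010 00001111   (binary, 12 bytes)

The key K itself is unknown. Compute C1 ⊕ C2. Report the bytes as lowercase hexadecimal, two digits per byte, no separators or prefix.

C1 ⊕ C2 = (M1 ⊕ K) ⊕ (M2 ⊕ K) = M1 ⊕ M2 — the shared key cancels under XOR.
byte 0: 28 ⊕ 5f = 77
byte 1: 46 ⊕ 95 = d3
byte 2: 96 ⊕ 16 = 80
byte 3: 50 ⊕ 55 = 05
byte 4: 6d ⊕ 6f = 02
byte 5: e8 ⊕ 7c = 94
byte 6: 78 ⊕ 97 = ef
byte 7: 11 ⊕ b2 = a3
byte 8: 60 ⊕ 01 = 61
byte 9: 78 ⊕ 89 = f1
byte 10: 01 ⊕ ba = bb
byte 11: d0 ⊕ 0f = df

77d380050294efa361f1bbdf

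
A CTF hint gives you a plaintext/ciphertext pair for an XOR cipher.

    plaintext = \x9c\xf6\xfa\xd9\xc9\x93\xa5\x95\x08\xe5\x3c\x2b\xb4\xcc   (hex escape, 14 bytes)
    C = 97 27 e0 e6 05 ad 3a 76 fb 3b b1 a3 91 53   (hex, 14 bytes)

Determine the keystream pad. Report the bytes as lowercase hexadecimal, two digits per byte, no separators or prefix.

Since C = plaintext ⊕ pad, XORing both sides with plaintext gives pad = plaintext ⊕ C.
9c ⊕ 97 = 0b
f6 ⊕ 27 = d1
fa ⊕ e0 = 1a
d9 ⊕ e6 = 3f
c9 ⊕ 05 = cc
93 ⊕ ad = 3e
a5 ⊕ 3a = 9f
95 ⊕ 76 = e3
08 ⊕ fb = f3
e5 ⊕ 3b = de
3c ⊕ b1 = 8d
2b ⊕ a3 = 88
b4 ⊕ 91 = 25
cc ⊕ 53 = 9f

0bd11a3fcc3e9fe3f3de8d88259f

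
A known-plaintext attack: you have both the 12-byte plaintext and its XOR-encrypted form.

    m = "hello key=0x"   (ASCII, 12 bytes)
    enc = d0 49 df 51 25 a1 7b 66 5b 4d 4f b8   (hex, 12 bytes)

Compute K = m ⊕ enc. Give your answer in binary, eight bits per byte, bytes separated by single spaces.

Since enc = m ⊕ K, XORing both sides with m gives K = m ⊕ enc.
104 ⊕ 208 = 184
101 ⊕  73 =  44
108 ⊕ 223 = 179
108 ⊕  81 =  61
111 ⊕  37 =  74
 32 ⊕ 161 = 129
107 ⊕ 123 =  16
101 ⊕ 102 =   3
121 ⊕  91 =  34
 61 ⊕  77 = 112
 48 ⊕  79 = 127
120 ⊕ 184 = 192

10111000 00101100 10110011 00111101 01001010 10000001 00010000 00000011 00100010 01110000 01111111 11000000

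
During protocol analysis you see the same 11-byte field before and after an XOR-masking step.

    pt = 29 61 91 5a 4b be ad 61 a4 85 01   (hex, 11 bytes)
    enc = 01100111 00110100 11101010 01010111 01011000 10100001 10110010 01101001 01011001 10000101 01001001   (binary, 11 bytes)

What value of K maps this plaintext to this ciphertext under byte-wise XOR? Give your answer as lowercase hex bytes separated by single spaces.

4e 55 7b 0d 13 1f 1f 08 fd 00 48

Since enc = pt ⊕ K, XORing both sides with pt gives K = pt ⊕ enc.
29 ^ 67 = 4e
61 ^ 34 = 55
91 ^ ea = 7b
5a ^ 57 = 0d
4b ^ 58 = 13
be ^ a1 = 1f
ad ^ b2 = 1f
61 ^ 69 = 08
a4 ^ 59 = fd
85 ^ 85 = 00
01 ^ 49 = 48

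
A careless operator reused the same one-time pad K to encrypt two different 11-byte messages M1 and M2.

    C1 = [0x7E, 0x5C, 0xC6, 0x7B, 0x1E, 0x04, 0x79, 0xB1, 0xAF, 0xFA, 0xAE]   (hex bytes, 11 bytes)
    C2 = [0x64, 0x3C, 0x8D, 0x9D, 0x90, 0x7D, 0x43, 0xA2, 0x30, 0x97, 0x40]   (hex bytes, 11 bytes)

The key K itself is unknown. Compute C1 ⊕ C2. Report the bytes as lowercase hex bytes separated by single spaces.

C1 ⊕ C2 = (M1 ⊕ K) ⊕ (M2 ⊕ K) = M1 ⊕ M2 — the shared key cancels under XOR.
byte 0: 7e ⊕ 64 = 1a
byte 1: 5c ⊕ 3c = 60
byte 2: c6 ⊕ 8d = 4b
byte 3: 7b ⊕ 9d = e6
byte 4: 1e ⊕ 90 = 8e
byte 5: 04 ⊕ 7d = 79
byte 6: 79 ⊕ 43 = 3a
byte 7: b1 ⊕ a2 = 13
byte 8: af ⊕ 30 = 9f
byte 9: fa ⊕ 97 = 6d
byte 10: ae ⊕ 40 = ee

1a 60 4b e6 8e 79 3a 13 9f 6d ee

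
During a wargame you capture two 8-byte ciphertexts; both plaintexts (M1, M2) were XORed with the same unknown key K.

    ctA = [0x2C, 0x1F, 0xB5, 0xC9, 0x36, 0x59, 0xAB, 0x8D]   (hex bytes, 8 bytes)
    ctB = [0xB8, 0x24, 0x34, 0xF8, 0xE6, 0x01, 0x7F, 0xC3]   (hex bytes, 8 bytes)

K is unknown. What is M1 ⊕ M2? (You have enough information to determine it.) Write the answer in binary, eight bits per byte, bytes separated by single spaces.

ctA ⊕ ctB = (M1 ⊕ K) ⊕ (M2 ⊕ K) = M1 ⊕ M2 — the shared key cancels under XOR.
2c ⊕ b8 = 94
1f ⊕ 24 = 3b
b5 ⊕ 34 = 81
c9 ⊕ f8 = 31
36 ⊕ e6 = d0
59 ⊕ 01 = 58
ab ⊕ 7f = d4
8d ⊕ c3 = 4e

10010100 00111011 10000001 00110001 11010000 01011000 11010100 01001110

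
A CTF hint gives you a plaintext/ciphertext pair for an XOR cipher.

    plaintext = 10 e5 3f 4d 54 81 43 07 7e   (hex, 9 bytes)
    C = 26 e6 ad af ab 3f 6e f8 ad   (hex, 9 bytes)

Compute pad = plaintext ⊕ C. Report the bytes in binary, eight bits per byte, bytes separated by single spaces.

Since C = plaintext ⊕ pad, XORing both sides with plaintext gives pad = plaintext ⊕ C.
byte 0: 10 XOR 26 = 36
byte 1: e5 XOR e6 = 03
byte 2: 3f XOR ad = 92
byte 3: 4d XOR af = e2
byte 4: 54 XOR ab = ff
byte 5: 81 XOR 3f = be
byte 6: 43 XOR 6e = 2d
byte 7: 07 XOR f8 = ff
byte 8: 7e XOR ad = d3

00110110 00000011 10010010 11100010 11111111 10111110 00101101 11111111 11010011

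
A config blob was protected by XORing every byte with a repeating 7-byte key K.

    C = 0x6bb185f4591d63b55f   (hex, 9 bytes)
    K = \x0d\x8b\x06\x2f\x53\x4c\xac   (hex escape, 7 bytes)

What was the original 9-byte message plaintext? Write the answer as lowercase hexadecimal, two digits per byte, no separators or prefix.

663a83db0a51cfb8d4

The 7-byte key repeats, so the effective keystream is 0d 8b 06 2f 53 4c ac 0d 8b.
byte 0: 6b XOR 0d = 66
byte 1: b1 XOR 8b = 3a
byte 2: 85 XOR 06 = 83
byte 3: f4 XOR 2f = db
byte 4: 59 XOR 53 = 0a
byte 5: 1d XOR 4c = 51
byte 6: 63 XOR ac = cf
byte 7: b5 XOR 0d = b8
byte 8: 5f XOR 8b = d4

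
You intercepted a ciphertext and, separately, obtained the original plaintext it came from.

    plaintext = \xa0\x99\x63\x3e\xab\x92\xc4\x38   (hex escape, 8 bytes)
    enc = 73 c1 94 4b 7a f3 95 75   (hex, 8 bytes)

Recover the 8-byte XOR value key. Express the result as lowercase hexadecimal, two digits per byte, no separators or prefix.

d358f775d161514d

Since enc = plaintext ⊕ key, XORing both sides with plaintext gives key = plaintext ⊕ enc.
a0 ⊕ 73 = d3
99 ⊕ c1 = 58
63 ⊕ 94 = f7
3e ⊕ 4b = 75
ab ⊕ 7a = d1
92 ⊕ f3 = 61
c4 ⊕ 95 = 51
38 ⊕ 75 = 4d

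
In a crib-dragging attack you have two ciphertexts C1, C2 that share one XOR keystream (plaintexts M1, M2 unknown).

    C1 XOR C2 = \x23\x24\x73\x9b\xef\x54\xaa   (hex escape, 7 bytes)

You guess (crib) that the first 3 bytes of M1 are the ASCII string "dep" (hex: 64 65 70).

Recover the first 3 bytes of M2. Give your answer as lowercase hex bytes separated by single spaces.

47 41 03

Since C1 ⊕ C2 = M1 ⊕ M2, XORing with the guessed M1 bytes yields the corresponding M2 bytes: M2 = (C1 ⊕ C2) ⊕ M1.
23 ^ 64 = 47
24 ^ 65 = 41
73 ^ 70 = 03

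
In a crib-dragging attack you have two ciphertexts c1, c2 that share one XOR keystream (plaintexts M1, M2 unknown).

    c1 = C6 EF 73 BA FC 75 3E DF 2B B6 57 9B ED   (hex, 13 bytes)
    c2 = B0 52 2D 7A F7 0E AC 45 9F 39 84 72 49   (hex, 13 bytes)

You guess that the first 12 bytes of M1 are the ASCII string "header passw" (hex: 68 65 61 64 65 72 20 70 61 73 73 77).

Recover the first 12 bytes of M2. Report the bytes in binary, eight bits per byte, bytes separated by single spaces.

00011110 11011000 00111111 10100100 01101110 00001001 10110010 11101010 11010101 11111100 10100000 10011110

First, c1 ⊕ c2 = (M1 ⊕ K) ⊕ (M2 ⊕ K) = M1 ⊕ M2, so the key drops out. Then M2 = (M1 ⊕ M2) ⊕ M1 over the first 12 bytes.
byte 0: (c6 ^ b0) ^ 68 = 76 ^ 68 = 1e
byte 1: (ef ^ 52) ^ 65 = bd ^ 65 = d8
byte 2: (73 ^ 2d) ^ 61 = 5e ^ 61 = 3f
byte 3: (ba ^ 7a) ^ 64 = c0 ^ 64 = a4
byte 4: (fc ^ f7) ^ 65 = 0b ^ 65 = 6e
byte 5: (75 ^ 0e) ^ 72 = 7b ^ 72 = 09
byte 6: (3e ^ ac) ^ 20 = 92 ^ 20 = b2
byte 7: (df ^ 45) ^ 70 = 9a ^ 70 = ea
byte 8: (2b ^ 9f) ^ 61 = b4 ^ 61 = d5
byte 9: (b6 ^ 39) ^ 73 = 8f ^ 73 = fc
byte 10: (57 ^ 84) ^ 73 = d3 ^ 73 = a0
byte 11: (9b ^ 72) ^ 77 = e9 ^ 77 = 9e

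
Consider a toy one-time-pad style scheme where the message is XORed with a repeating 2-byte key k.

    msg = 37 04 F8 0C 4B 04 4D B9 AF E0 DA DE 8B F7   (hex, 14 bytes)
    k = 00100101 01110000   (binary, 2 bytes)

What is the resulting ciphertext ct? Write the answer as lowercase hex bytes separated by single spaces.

The 2-byte key repeats, so the effective keystream is 25 70 25 70 25 70 25 70 25 70 25 70 25 70.
byte 0: 00110111 ⊕ 00100101 = 00010010
byte 1: 00000100 ⊕ 01110000 = 01110100
byte 2: 11111000 ⊕ 00100101 = 11011101
byte 3: 00001100 ⊕ 01110000 = 01111100
byte 4: 01001011 ⊕ 00100101 = 01101110
byte 5: 00000100 ⊕ 01110000 = 01110100
byte 6: 01001101 ⊕ 00100101 = 01101000
byte 7: 10111001 ⊕ 01110000 = 11001001
byte 8: 10101111 ⊕ 00100101 = 10001010
byte 9: 11100000 ⊕ 01110000 = 10010000
byte 10: 11011010 ⊕ 00100101 = 11111111
byte 11: 11011110 ⊕ 01110000 = 10101110
byte 12: 10001011 ⊕ 00100101 = 10101110
byte 13: 11110111 ⊕ 01110000 = 10000111

12 74 dd 7c 6e 74 68 c9 8a 90 ff ae ae 87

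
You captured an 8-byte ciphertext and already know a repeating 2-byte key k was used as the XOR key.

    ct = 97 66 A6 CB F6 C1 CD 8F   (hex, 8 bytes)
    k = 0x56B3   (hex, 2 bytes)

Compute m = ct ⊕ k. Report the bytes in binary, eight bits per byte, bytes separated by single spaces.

11000001 11010101 11110000 01111000 10100000 01110010 10011011 00111100

The 2-byte key repeats, so the effective keystream is 56 b3 56 b3 56 b3 56 b3.
byte 0: 97 xor 56 = c1
byte 1: 66 xor b3 = d5
byte 2: a6 xor 56 = f0
byte 3: cb xor b3 = 78
byte 4: f6 xor 56 = a0
byte 5: c1 xor b3 = 72
byte 6: cd xor 56 = 9b
byte 7: 8f xor b3 = 3c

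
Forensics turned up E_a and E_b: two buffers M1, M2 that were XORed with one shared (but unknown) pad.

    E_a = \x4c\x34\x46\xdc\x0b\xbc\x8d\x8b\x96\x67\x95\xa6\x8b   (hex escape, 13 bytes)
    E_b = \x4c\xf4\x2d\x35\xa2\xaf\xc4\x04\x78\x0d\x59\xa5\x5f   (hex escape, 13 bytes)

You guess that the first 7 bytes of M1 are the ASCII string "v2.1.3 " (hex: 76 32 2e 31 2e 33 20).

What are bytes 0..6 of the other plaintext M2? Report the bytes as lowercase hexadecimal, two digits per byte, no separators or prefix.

First, E_a ⊕ E_b = (M1 ⊕ K) ⊕ (M2 ⊕ K) = M1 ⊕ M2, so the key drops out. Then M2 = (M1 ⊕ M2) ⊕ M1 over the first 7 bytes.
byte 0: (4c ⊕ 4c) ⊕ 76 = 00 ⊕ 76 = 76
byte 1: (34 ⊕ f4) ⊕ 32 = c0 ⊕ 32 = f2
byte 2: (46 ⊕ 2d) ⊕ 2e = 6b ⊕ 2e = 45
byte 3: (dc ⊕ 35) ⊕ 31 = e9 ⊕ 31 = d8
byte 4: (0b ⊕ a2) ⊕ 2e = a9 ⊕ 2e = 87
byte 5: (bc ⊕ af) ⊕ 33 = 13 ⊕ 33 = 20
byte 6: (8d ⊕ c4) ⊕ 20 = 49 ⊕ 20 = 69

76f245d8872069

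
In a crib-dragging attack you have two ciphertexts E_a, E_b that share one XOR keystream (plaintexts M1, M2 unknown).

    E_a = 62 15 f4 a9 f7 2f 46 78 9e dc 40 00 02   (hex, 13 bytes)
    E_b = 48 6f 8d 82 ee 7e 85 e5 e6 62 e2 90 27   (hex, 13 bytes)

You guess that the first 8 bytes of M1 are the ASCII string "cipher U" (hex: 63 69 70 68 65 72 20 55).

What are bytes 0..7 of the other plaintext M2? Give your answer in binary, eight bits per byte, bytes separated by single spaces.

First, E_a ⊕ E_b = (M1 ⊕ K) ⊕ (M2 ⊕ K) = M1 ⊕ M2, so the key drops out. Then M2 = (M1 ⊕ M2) ⊕ M1 over the first 8 bytes.
byte 0: (62 XOR 48) XOR 63 = 2a XOR 63 = 49
byte 1: (15 XOR 6f) XOR 69 = 7a XOR 69 = 13
byte 2: (f4 XOR 8d) XOR 70 = 79 XOR 70 = 09
byte 3: (a9 XOR 82) XOR 68 = 2b XOR 68 = 43
byte 4: (f7 XOR ee) XOR 65 = 19 XOR 65 = 7c
byte 5: (2f XOR 7e) XOR 72 = 51 XOR 72 = 23
byte 6: (46 XOR 85) XOR 20 = c3 XOR 20 = e3
byte 7: (78 XOR e5) XOR 55 = 9d XOR 55 = c8

01001001 00010011 00001001 01000011 01111100 00100011 11100011 11001000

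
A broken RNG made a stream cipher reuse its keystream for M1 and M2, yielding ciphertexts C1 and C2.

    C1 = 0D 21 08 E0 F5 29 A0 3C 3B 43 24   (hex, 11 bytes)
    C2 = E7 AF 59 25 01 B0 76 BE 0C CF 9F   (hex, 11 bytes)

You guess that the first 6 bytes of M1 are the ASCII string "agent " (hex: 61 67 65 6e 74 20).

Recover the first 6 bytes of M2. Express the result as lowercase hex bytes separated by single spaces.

8b e9 34 ab 80 b9

First, C1 ⊕ C2 = (M1 ⊕ K) ⊕ (M2 ⊕ K) = M1 ⊕ M2, so the key drops out. Then M2 = (M1 ⊕ M2) ⊕ M1 over the first 6 bytes.
byte 0: (0d XOR e7) XOR 61 = ea XOR 61 = 8b
byte 1: (21 XOR af) XOR 67 = 8e XOR 67 = e9
byte 2: (08 XOR 59) XOR 65 = 51 XOR 65 = 34
byte 3: (e0 XOR 25) XOR 6e = c5 XOR 6e = ab
byte 4: (f5 XOR 01) XOR 74 = f4 XOR 74 = 80
byte 5: (29 XOR b0) XOR 20 = 99 XOR 20 = b9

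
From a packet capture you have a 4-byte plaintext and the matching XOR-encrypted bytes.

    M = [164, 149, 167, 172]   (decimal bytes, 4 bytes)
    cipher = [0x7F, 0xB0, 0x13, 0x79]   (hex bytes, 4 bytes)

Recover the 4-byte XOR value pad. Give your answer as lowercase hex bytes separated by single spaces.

Since cipher = M ⊕ pad, XORing both sides with M gives pad = M ⊕ cipher.
byte 0: a4 ^ 7f = db
byte 1: 95 ^ b0 = 25
byte 2: a7 ^ 13 = b4
byte 3: ac ^ 79 = d5

db 25 b4 d5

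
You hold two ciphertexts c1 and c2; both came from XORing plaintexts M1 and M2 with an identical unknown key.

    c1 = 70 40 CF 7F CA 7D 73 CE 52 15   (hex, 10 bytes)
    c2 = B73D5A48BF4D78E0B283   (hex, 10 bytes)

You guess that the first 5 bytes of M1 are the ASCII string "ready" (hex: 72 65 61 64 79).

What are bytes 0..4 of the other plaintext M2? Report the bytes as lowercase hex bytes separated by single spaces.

First, c1 ⊕ c2 = (M1 ⊕ K) ⊕ (M2 ⊕ K) = M1 ⊕ M2, so the key drops out. Then M2 = (M1 ⊕ M2) ⊕ M1 over the first 5 bytes.
byte 0: (70 XOR b7) XOR 72 = c7 XOR 72 = b5
byte 1: (40 XOR 3d) XOR 65 = 7d XOR 65 = 18
byte 2: (cf XOR 5a) XOR 61 = 95 XOR 61 = f4
byte 3: (7f XOR 48) XOR 64 = 37 XOR 64 = 53
byte 4: (ca XOR bf) XOR 79 = 75 XOR 79 = 0c

b5 18 f4 53 0c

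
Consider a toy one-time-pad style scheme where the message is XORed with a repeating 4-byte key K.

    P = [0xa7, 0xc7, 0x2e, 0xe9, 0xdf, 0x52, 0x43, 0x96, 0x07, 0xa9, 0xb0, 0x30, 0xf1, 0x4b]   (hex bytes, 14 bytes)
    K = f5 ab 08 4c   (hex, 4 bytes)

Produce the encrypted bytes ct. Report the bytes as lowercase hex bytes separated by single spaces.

The 4-byte key repeats, so the effective keystream is f5 ab 08 4c f5 ab 08 4c f5 ab 08 4c f5 ab.
byte 0: 10100111 ⊕ 11110101 = 01010010
byte 1: 11000111 ⊕ 10101011 = 01101100
byte 2: 00101110 ⊕ 00001000 = 00100110
byte 3: 11101001 ⊕ 01001100 = 10100101
byte 4: 11011111 ⊕ 11110101 = 00101010
byte 5: 01010010 ⊕ 10101011 = 11111001
byte 6: 01000011 ⊕ 00001000 = 01001011
byte 7: 10010110 ⊕ 01001100 = 11011010
byte 8: 00000111 ⊕ 11110101 = 11110010
byte 9: 10101001 ⊕ 10101011 = 00000010
byte 10: 10110000 ⊕ 00001000 = 10111000
byte 11: 00110000 ⊕ 01001100 = 01111100
byte 12: 11110001 ⊕ 11110101 = 00000100
byte 13: 01001011 ⊕ 10101011 = 11100000

52 6c 26 a5 2a f9 4b da f2 02 b8 7c 04 e0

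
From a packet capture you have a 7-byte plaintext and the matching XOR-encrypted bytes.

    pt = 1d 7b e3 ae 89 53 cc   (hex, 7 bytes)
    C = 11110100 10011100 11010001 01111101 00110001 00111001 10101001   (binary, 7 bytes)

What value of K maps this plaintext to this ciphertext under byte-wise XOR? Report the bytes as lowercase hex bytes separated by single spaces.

Since C = pt ⊕ K, XORing both sides with pt gives K = pt ⊕ C.
1d xor f4 = e9
7b xor 9c = e7
e3 xor d1 = 32
ae xor 7d = d3
89 xor 31 = b8
53 xor 39 = 6a
cc xor a9 = 65

e9 e7 32 d3 b8 6a 65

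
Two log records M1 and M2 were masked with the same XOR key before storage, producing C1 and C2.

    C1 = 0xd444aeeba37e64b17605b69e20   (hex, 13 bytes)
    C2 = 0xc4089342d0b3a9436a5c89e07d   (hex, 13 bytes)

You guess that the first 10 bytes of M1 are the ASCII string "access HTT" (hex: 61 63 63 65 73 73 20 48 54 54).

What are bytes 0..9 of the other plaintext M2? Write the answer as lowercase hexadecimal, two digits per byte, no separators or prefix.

First, C1 ⊕ C2 = (M1 ⊕ K) ⊕ (M2 ⊕ K) = M1 ⊕ M2, so the key drops out. Then M2 = (M1 ⊕ M2) ⊕ M1 over the first 10 bytes.
byte 0: (d4 xor c4) xor 61 = 10 xor 61 = 71
byte 1: (44 xor 08) xor 63 = 4c xor 63 = 2f
byte 2: (ae xor 93) xor 63 = 3d xor 63 = 5e
byte 3: (eb xor 42) xor 65 = a9 xor 65 = cc
byte 4: (a3 xor d0) xor 73 = 73 xor 73 = 00
byte 5: (7e xor b3) xor 73 = cd xor 73 = be
byte 6: (64 xor a9) xor 20 = cd xor 20 = ed
byte 7: (b1 xor 43) xor 48 = f2 xor 48 = ba
byte 8: (76 xor 6a) xor 54 = 1c xor 54 = 48
byte 9: (05 xor 5c) xor 54 = 59 xor 54 = 0d

712f5ecc00beedba480d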